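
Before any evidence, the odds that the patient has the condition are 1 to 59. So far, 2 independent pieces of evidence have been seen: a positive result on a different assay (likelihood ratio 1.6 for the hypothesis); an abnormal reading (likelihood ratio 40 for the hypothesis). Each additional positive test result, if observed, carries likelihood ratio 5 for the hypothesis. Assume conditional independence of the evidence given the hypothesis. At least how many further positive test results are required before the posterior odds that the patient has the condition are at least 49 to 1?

Prior odds = 1/59.
Combined Bayes factor of the evidence already in hand = 1.6 × 40 = 64.
Odds after that evidence = (1/59) × 64 = 64/59.
Target odds = 49.
Need 5ⁿ ≥ 49 ÷ (64/59) = 45.171875.
5² = 25 falls short of 45.171875 but 5³ = 125 reaches it, so n = 3.

3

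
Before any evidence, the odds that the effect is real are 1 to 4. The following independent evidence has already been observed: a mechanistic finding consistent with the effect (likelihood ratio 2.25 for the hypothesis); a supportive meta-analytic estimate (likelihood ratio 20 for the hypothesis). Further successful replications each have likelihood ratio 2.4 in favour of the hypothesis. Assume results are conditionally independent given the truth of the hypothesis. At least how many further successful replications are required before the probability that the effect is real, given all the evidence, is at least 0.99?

Prior odds = 0.25.
Combined Bayes factor of the evidence already in hand = 2.25 × 20 = 45.
Odds after that evidence = 0.25 × 45 = 11.25.
Target odds = 0.99/0.01 = 99.
Need 2.4ⁿ ≥ 99 ÷ 11.25 = 8.8.
2.4² = 5.76 falls short of 8.8 but 2.4³ = 13.824 reaches it, so n = 3.

3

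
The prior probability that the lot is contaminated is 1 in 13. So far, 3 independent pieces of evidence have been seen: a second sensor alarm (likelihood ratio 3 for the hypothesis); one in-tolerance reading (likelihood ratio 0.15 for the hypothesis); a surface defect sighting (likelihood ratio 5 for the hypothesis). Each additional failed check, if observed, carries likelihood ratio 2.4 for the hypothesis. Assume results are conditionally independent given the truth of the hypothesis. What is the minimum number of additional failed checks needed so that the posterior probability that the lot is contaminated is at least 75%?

4

Prior odds = (1/13)/(12/13) = 1/12.
Combined Bayes factor of the evidence already in hand = 3 × 0.15 × 5 = 2.25.
Odds after that evidence = (1/12) × 2.25 = 0.1875.
Target odds = 0.75/0.25 = 3.
Need 2.4ⁿ ≥ 3 ÷ 0.1875 = 16.
2.4³ = 13.824 falls short of 16 but 2.4⁴ = 33.1776 reaches it, so n = 4.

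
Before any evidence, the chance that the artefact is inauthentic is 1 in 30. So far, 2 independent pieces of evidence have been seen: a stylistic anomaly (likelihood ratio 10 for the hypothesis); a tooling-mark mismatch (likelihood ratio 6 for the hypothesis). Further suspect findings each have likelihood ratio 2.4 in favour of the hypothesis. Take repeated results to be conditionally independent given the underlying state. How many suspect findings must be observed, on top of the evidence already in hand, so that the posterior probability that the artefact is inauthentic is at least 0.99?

5

Prior odds = (1/30)/(29/30) = 1/29.
Combined Bayes factor of the evidence already in hand = 10 × 6 = 60.
Odds after that evidence = (1/29) × 60 = 60/29.
Target odds = 0.99/0.01 = 99.
Need 2.4ⁿ ≥ 99 ÷ (60/29) = 47.85.
2.4⁴ = 33.1776 falls short of 47.85 but 2.4⁵ = 79.62624 reaches it, so n = 5.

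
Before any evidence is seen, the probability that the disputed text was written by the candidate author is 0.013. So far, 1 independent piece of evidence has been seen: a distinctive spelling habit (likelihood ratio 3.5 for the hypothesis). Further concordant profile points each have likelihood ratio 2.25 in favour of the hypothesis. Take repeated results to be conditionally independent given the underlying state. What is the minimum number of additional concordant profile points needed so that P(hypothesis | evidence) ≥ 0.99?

Prior odds = 0.013/0.987 = 13/987.
Bayes factor of the evidence already in hand = 3.5.
Odds after that evidence = (13/987) × 3.5 = 13/282.
Target odds = 0.99/0.01 = 99.
Need 2.25ⁿ ≥ 99 ÷ (13/282) = 27918/13.
2.25⁹ = 387420489/262144 falls short of 27918/13 but 2.25¹⁰ ≈3325.26 reaches it, so n = 10.

10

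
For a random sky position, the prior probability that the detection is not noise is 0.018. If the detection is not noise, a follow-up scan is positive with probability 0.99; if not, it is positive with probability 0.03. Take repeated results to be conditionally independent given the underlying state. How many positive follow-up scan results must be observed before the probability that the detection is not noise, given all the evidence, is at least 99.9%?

4

Prior odds = 0.018/0.982 = 9/491.
Likelihood ratio of a positive = 0.99/0.03 = 33.
Target odds: 0.999 ÷ 0.001 = 999.
Need (9/491) × 33ⁿ ≥ 999, i.e. 33ⁿ ≥ 54501.
33³ = 35937 falls short of 54501 but 33⁴ = 1185921 reaches it, so n = 4.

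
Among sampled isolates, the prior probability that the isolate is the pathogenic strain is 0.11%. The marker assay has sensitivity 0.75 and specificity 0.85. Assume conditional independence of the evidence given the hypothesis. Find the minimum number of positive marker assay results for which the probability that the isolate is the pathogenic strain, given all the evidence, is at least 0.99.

8

Prior odds: 0.0011 ÷ 0.9989 = 11/9989.
False-positive rate = 1 − 0.85 = 0.15; likelihood ratio of a positive = 0.75/0.15 = 5.
Target posterior odds = 0.99/0.01 = 99.
Need (11/9989) × 5ⁿ ≥ 99, i.e. 5ⁿ ≥ 89901.
5⁷ = 78125 falls short of 89901 but 5⁸ = 390625 reaches it, so n = 8.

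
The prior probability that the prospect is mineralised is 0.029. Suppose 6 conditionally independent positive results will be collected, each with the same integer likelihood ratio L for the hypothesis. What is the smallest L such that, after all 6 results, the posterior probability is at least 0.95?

3

Prior odds = 0.029/0.971 = 29/971.
Target odds = 0.95/0.05 = 19.
Need L⁶ ≥ 19 ÷ (29/971) = 18449/29.
2⁶ = 64 < 18449/29 ≤ 729 = 3⁶, so L = 3.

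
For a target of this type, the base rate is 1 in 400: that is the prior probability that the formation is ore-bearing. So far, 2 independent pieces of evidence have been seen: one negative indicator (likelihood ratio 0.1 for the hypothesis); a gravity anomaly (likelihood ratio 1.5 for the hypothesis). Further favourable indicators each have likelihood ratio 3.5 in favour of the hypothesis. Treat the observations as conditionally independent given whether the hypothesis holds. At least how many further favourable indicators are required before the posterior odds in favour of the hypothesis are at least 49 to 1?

10

Prior odds = 0.0025/0.9975 = 1/399.
Combined Bayes factor of the evidence already in hand = 0.1 × 1.5 = 0.15.
Odds after that evidence = (1/399) × 0.15 = 1/2660.
Target odds = 49.
Need 3.5ⁿ ≥ 49 ÷ (1/2660) = 130340.
3.5⁹ = 40353607/512 falls short of 130340 but 3.5¹⁰ = 282475249/1024 reaches it, so n = 10.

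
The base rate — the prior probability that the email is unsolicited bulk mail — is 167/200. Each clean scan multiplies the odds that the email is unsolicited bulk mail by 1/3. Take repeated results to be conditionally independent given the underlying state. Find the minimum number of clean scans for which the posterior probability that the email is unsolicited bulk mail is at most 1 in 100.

6

Prior odds = 0.835/0.165 = 167/33.
Likelihood ratio per clean scan = 1/3.
Target odds: 0.01 ÷ 0.99 = 1/99.
Require (1/3)ⁿ ≤ 1/99 ÷ (167/33) = 1/501.
(1/3)⁵ = 1/243 is still above 1/501 but (1/3)⁶ = 1/729 is at or below it, so n = 6.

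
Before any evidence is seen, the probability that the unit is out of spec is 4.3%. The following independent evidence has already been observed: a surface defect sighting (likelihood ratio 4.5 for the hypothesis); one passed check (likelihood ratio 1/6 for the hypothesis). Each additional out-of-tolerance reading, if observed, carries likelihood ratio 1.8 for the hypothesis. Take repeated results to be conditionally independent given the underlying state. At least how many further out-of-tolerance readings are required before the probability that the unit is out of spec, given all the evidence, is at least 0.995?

15

Prior odds = 0.043/0.957 = 43/957.
Combined Bayes factor of the evidence already in hand = 4.5 × (1/6) = 0.75.
Odds after that evidence = (43/957) × 0.75 = 43/1276.
Target odds = 0.995/0.005 = 199.
Need 1.8ⁿ ≥ 199 ÷ (43/1276) = 253924/43.
1.8¹⁴ ≈3748.13 falls short of 253924/43 but 1.8¹⁵ ≈6746.64 reaches it, so n = 15.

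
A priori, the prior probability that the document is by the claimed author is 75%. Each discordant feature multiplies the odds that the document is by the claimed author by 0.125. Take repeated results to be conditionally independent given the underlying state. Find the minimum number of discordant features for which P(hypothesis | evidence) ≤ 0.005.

4

Prior odds = 0.75/0.25 = 3.
Likelihood ratio per discordant feature = 0.125.
Target posterior odds = 0.005/0.995 = 1/199.
Require 0.125ⁿ ≤ 1/199 ÷ 3 = 1/597.
0.125³ = 0.001953125 is still above 1/597 but 0.125⁴ = 1/4096 is at or below it, so n = 4.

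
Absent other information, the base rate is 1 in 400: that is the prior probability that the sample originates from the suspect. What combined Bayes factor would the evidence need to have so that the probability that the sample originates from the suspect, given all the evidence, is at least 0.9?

3591

Prior odds = 0.0025/0.9975 = 1/399.
Target odds = 0.9/0.1 = 9.
Required Bayes factor = 9 ÷ (1/399) = 3591.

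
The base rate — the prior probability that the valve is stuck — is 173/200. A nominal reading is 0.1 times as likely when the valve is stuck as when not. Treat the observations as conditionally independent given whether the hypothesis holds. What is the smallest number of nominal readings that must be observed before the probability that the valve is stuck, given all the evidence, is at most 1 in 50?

3

Prior odds = 0.865/0.135 = 173/27.
Likelihood ratio per nominal reading = 0.1.
Target odds: 0.02 ÷ 0.98 = 1/49.
Require 0.1ⁿ ≤ 1/49 ÷ (173/27) = 27/8477.
0.1² = 0.01 is still above 27/8477 but 0.1³ = 0.001 is at or below it, so n = 3.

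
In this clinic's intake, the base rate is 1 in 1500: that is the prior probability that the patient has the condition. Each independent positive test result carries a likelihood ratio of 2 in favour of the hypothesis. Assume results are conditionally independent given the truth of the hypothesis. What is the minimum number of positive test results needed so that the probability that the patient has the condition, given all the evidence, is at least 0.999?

21

Prior odds: (1/1500) ÷ (1499/1500) = 1/1499.
Likelihood ratio per positive test result = 2.
Target odds: 0.999 ÷ 0.001 = 999.
Require 2ⁿ ≥ 999 ÷ (1/1499) = 1497501.
2²⁰ = 1048576 falls short of 1497501 but 2²¹ = 2097152 reaches it, so n = 21.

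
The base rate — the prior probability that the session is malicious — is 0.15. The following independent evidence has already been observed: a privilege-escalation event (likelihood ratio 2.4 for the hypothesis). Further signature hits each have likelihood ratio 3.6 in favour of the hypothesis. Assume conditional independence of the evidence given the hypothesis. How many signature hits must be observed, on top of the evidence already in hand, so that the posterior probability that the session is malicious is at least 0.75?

Prior odds = 0.15/0.85 = 3/17.
Bayes factor of the evidence already in hand = 2.4.
Odds after that evidence = (3/17) × 2.4 = 36/85.
Target odds = 0.75/0.25 = 3.
Need 3.6ⁿ ≥ 3 ÷ (36/85) = 85/12.
3.6¹ = 3.6 falls short of 85/12 but 3.6² = 12.96 reaches it, so n = 2.

2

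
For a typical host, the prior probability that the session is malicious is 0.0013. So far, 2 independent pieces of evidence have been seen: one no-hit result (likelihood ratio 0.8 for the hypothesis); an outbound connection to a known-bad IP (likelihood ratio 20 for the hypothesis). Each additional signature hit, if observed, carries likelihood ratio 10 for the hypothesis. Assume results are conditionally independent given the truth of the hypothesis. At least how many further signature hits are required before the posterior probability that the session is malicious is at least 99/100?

4

Prior odds = 0.0013/0.9987 = 13/9987.
Combined Bayes factor of the evidence already in hand = 0.8 × 20 = 16.
Odds after that evidence = (13/9987) × 16 = 208/9987.
Target odds = 0.99/0.01 = 99.
Need 10ⁿ ≥ 99 ÷ (208/9987) = 988713/208.
10³ = 1000 falls short of 988713/208 but 10⁴ = 10000 reaches it, so n = 4.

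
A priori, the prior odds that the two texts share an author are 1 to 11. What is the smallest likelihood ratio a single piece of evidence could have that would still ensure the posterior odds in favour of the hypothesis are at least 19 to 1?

Prior odds = 1/11.
Target odds = 19.
Required Bayes factor = 19 ÷ (1/11) = 209.

209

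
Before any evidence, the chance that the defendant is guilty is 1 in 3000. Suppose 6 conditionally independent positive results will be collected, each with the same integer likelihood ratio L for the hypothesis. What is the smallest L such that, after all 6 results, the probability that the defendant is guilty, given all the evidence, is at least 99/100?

Prior odds = (1/3000)/(2999/3000) = 1/2999.
Target odds = 0.99/0.01 = 99.
Need L⁶ ≥ 99 ÷ (1/2999) = 296901.
8⁶ = 262144 < 296901 ≤ 531441 = 9⁶, so L = 9.

9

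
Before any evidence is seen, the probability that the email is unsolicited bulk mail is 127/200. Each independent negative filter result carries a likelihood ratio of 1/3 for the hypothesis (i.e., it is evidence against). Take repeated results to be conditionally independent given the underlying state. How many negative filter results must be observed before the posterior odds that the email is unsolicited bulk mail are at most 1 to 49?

5

Prior odds = 0.635/0.365 = 127/73.
Likelihood ratio per negative filter result = 1/3.
Target odds = 1/49.
Require (1/3)ⁿ ≤ 1/49 ÷ (127/73) = 73/6223.
(1/3)⁴ = 1/81 is still above 73/6223 but (1/3)⁵ = 1/243 is at or below it, so n = 5.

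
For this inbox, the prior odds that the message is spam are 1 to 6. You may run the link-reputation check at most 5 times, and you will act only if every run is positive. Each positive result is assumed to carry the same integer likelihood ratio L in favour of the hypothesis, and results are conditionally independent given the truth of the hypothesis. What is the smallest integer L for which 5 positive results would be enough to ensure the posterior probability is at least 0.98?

4

Prior odds = 1/6.
Target odds = 0.98/0.02 = 49.
Need L⁵ ≥ 49 ÷ (1/6) = 294.
3⁵ = 243 < 294 ≤ 1024 = 4⁵, so L = 4.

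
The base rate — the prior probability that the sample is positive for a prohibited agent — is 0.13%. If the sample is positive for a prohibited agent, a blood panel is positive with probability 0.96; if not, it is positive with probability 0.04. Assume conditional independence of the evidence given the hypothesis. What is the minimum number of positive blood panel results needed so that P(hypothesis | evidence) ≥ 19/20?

4

Prior odds: 0.0013 ÷ 0.9987 = 13/9987.
Likelihood ratio of a positive = 0.96/0.04 = 24.
Target odds: 0.95 ÷ 0.05 = 19.
Require 24ⁿ ≥ 19 ÷ (13/9987) = 189753/13.
24³ = 13824 falls short of 189753/13 but 24⁴ = 331776 reaches it, so n = 4.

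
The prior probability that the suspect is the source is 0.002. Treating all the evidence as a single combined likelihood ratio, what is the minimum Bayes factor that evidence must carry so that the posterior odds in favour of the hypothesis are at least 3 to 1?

1497

Prior odds = 0.002/0.998 = 1/499.
Target odds = 3.
Required Bayes factor = 3 ÷ (1/499) = 1497.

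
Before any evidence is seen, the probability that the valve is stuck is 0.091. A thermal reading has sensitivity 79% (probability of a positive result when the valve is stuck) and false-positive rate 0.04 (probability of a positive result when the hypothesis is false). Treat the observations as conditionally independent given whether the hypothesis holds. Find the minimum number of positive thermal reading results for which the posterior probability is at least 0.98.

3

Prior odds: 0.091 ÷ 0.909 = 91/909.
Likelihood ratio of a positive result = 0.79/0.04 = 19.75.
Target odds: 0.98 ÷ 0.02 = 49.
Need (91/909) × 19.75ⁿ ≥ 49, i.e. 19.75ⁿ ≥ 6363/13.
19.75² = 390.0625 falls short of 6363/13 but 19.75³ = 7703.734375 reaches it, so n = 3.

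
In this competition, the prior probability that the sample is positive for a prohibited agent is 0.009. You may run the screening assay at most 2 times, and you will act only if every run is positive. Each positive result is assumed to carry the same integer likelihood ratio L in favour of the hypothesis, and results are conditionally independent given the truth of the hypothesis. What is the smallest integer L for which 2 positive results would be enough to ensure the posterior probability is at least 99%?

Prior odds = 0.009/0.991 = 9/991.
Target odds = 0.99/0.01 = 99.
Need L² ≥ 99 ÷ (9/991) = 10901.
104² = 10816 < 10901 ≤ 11025 = 105², so L = 105.

105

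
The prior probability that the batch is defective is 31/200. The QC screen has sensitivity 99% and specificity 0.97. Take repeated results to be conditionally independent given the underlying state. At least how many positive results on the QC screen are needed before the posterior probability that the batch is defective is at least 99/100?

2

Prior odds = 0.155/0.845 = 31/169.
False-positive rate = 1 − 0.97 = 0.03; likelihood ratio of a positive = 0.99/0.03 = 33.
Target odds: 0.99 ÷ 0.01 = 99.
Need (31/169) × 33ⁿ ≥ 99, i.e. 33ⁿ ≥ 16731/31.
33¹ = 33 falls short of 16731/31 but 33² = 1089 reaches it, so n = 2.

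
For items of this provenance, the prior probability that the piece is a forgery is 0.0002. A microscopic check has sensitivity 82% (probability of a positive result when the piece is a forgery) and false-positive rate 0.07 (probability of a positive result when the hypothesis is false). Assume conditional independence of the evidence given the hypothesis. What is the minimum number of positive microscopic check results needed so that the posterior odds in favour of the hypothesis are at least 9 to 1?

5

Prior odds = 0.0002/0.9998 = 1/4999.
Likelihood ratio of a positive result = 0.82/0.07 = 82/7.
Target odds = 9.
Need (1/4999) × (82/7)ⁿ ≥ 9, i.e. (82/7)ⁿ ≥ 44991.
(82/7)⁴ = 45212176/2401 falls short of 44991 but (82/7)⁵ ≈220587 reaches it, so n = 5.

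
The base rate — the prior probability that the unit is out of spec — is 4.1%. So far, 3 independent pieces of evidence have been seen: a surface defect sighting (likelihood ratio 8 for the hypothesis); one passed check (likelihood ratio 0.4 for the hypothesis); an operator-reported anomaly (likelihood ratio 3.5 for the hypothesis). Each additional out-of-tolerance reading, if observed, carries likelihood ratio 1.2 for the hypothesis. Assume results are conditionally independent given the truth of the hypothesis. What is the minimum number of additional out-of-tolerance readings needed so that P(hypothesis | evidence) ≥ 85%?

14

Prior odds = 0.041/0.959 = 41/959.
Combined Bayes factor of the evidence already in hand = 8 × 0.4 × 3.5 = 11.2.
Odds after that evidence = (41/959) × 11.2 = 328/685.
Target odds = 0.85/0.15 = 17/3.
Need 1.2ⁿ ≥ 17/3 ÷ (328/685) = 11645/984.
1.2¹³ ≈10.6993 falls short of 11645/984 but 1.2¹⁴ ≈12.8392 reaches it, so n = 14.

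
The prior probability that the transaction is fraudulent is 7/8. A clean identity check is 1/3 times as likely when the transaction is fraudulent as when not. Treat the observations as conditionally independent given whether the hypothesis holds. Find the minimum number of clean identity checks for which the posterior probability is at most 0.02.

Prior odds: 0.875 ÷ 0.125 = 7.
Likelihood ratio per clean identity check = 1/3.
Target odds: 0.02 ÷ 0.98 = 1/49.
Need 7 × (1/3)ⁿ ≤ 1/49, i.e. (1/3)ⁿ ≤ 1/343.
(1/3)⁵ = 1/243 is still above 1/343 but (1/3)⁶ = 1/729 is at or below it, so n = 6.

6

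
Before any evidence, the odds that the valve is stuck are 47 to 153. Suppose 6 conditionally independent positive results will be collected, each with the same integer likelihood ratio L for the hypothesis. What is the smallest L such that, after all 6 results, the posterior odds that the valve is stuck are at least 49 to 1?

3

Prior odds = 47/153.
Target odds = 49.
Need L⁶ ≥ 49 ÷ (47/153) = 7497/47.
2⁶ = 64 < 7497/47 ≤ 729 = 3⁶, so L = 3.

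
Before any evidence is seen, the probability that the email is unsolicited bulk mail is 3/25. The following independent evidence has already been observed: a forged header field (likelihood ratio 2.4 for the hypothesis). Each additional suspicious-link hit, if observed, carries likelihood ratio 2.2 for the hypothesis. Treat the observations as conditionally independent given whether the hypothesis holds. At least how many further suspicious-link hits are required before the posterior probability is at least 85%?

Prior odds = 0.12/0.88 = 3/22.
Bayes factor of the evidence already in hand = 2.4.
Odds after that evidence = (3/22) × 2.4 = 18/55.
Target odds = 0.85/0.15 = 17/3.
Need 2.2ⁿ ≥ 17/3 ÷ (18/55) = 935/54.
2.2³ = 10.648 falls short of 935/54 but 2.2⁴ = 23.4256 reaches it, so n = 4.

4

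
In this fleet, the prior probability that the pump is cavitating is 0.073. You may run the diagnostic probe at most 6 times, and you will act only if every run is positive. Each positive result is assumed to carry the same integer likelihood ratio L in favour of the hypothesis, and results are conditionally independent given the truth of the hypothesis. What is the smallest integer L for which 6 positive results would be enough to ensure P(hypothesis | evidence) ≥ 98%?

3

Prior odds = 0.073/0.927 = 73/927.
Target odds = 0.98/0.02 = 49.
Need L⁶ ≥ 49 ÷ (73/927) = 45423/73.
2⁶ = 64 < 45423/73 ≤ 729 = 3⁶, so L = 3.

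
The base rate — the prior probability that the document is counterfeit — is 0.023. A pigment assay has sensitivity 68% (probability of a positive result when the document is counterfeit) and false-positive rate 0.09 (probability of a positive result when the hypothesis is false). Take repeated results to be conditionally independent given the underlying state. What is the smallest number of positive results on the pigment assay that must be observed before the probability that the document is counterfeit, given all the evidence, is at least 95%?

4

Prior odds = 0.023/0.977 = 23/977.
Likelihood ratio of a positive result = 0.68/0.09 = 68/9.
Target odds: 0.95 ÷ 0.05 = 19.
Require (68/9)ⁿ ≥ 19 ÷ (23/977) = 18563/23.
(68/9)³ = 314432/729 falls short of 18563/23 but (68/9)⁴ = 21381376/6561 reaches it, so n = 4.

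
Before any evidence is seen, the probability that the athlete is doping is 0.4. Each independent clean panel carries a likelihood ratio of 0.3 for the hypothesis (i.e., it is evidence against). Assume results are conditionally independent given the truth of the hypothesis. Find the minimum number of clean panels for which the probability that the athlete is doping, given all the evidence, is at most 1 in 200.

Prior odds = 0.4/0.6 = 2/3.
Likelihood ratio per clean panel = 0.3.
Target posterior odds = 0.005/0.995 = 1/199.
Need (2/3) × 0.3ⁿ ≤ 1/199, i.e. 0.3ⁿ ≤ 3/398.
0.3⁴ = 0.0081 is still above 3/398 but 0.3⁵ = 243/100000 is at or below it, so n = 5.

5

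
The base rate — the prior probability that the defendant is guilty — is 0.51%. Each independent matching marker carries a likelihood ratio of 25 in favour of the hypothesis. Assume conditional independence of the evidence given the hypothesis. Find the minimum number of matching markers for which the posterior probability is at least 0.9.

3

Prior odds = 0.0051/0.9949 = 51/9949.
Likelihood ratio per matching marker = 25.
Target posterior odds = 0.9/0.1 = 9.
Require 25ⁿ ≥ 9 ÷ (51/9949) = 29847/17.
25² = 625 falls short of 29847/17 but 25³ = 15625 reaches it, so n = 3.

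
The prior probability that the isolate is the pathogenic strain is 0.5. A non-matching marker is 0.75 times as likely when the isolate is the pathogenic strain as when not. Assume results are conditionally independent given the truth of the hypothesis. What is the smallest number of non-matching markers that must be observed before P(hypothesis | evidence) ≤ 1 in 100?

16

Prior odds: 0.5 ÷ 0.5 = 1.
Likelihood ratio per non-matching marker = 0.75.
Target posterior odds = 0.01/0.99 = 1/99.
Require 0.75ⁿ ≤ 1/99 ÷ 1 = 1/99.
0.75¹⁵ ≈0.0133635 is still above 1/99 but 0.75¹⁶ ≈0.0100226 is at or below it, so n = 16.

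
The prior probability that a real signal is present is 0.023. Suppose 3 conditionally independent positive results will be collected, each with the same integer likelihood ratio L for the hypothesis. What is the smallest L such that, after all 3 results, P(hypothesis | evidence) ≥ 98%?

Prior odds = 0.023/0.977 = 23/977.
Target odds = 0.98/0.02 = 49.
Need L³ ≥ 49 ÷ (23/977) = 47873/23.
12³ = 1728 < 47873/23 ≤ 2197 = 13³, so L = 13.

13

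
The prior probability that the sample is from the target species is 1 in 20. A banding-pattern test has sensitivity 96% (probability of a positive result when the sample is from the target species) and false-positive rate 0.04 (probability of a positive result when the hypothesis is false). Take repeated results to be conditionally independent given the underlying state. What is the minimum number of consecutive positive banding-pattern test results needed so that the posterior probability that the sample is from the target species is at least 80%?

2

Prior odds = 0.05/0.95 = 1/19.
Likelihood ratio of a positive result = 0.96/0.04 = 24.
Target odds: 0.8 ÷ 0.2 = 4.
Require 24ⁿ ≥ 4 ÷ (1/19) = 76.
24¹ = 24 falls short of 76 but 24² = 576 reaches it, so n = 2.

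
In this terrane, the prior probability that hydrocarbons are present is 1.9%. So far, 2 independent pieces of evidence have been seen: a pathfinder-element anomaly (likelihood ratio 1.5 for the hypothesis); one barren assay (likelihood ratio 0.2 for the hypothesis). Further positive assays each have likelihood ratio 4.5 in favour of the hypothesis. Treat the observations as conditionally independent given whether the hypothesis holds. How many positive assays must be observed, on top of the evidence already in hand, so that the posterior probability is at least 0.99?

7

Prior odds = 0.019/0.981 = 19/981.
Combined Bayes factor of the evidence already in hand = 1.5 × 0.2 = 0.3.
Odds after that evidence = (19/981) × 0.3 = 19/3270.
Target odds = 0.99/0.01 = 99.
Need 4.5ⁿ ≥ 99 ÷ (19/3270) = 323730/19.
4.5⁶ = 8303.765625 falls short of 323730/19 but 4.5⁷ = 4782969/128 reaches it, so n = 7.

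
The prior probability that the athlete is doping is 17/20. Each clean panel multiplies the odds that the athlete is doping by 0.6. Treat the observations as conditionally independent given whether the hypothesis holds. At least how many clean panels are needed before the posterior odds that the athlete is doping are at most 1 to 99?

13

Prior odds: 0.85 ÷ 0.15 = 17/3.
Likelihood ratio per clean panel = 0.6.
Target odds = 1/99.
Need (17/3) × 0.6ⁿ ≤ 1/99, i.e. 0.6ⁿ ≤ 1/561.
0.6¹² = 531441/244140625 is still above 1/561 but 0.6¹³ ≈0.00130607 is at or below it, so n = 13.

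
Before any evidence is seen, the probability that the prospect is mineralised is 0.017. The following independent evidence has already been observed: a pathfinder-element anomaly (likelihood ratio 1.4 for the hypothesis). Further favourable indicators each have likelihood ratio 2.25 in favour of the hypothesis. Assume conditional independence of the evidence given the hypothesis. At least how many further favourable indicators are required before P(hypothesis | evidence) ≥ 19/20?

9

Prior odds = 0.017/0.983 = 17/983.
Bayes factor of the evidence already in hand = 1.4.
Odds after that evidence = (17/983) × 1.4 = 119/4915.
Target odds = 0.95/0.05 = 19.
Need 2.25ⁿ ≥ 19 ÷ (119/4915) = 93385/119.
2.25⁸ = 43046721/65536 falls short of 93385/119 but 2.25⁹ = 387420489/262144 reaches it, so n = 9.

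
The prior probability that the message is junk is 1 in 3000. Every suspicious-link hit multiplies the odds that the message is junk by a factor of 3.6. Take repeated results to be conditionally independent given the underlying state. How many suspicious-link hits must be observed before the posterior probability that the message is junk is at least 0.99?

10

Prior odds = (1/3000)/(2999/3000) = 1/2999.
Likelihood ratio per suspicious-link hit = 3.6.
Target odds: 0.99 ÷ 0.01 = 99.
Need (1/2999) × 3.6ⁿ ≥ 99, i.e. 3.6ⁿ ≥ 296901.
3.6⁹ ≈101560 falls short of 296901 but 3.6¹⁰ ≈365616 reaches it, so n = 10.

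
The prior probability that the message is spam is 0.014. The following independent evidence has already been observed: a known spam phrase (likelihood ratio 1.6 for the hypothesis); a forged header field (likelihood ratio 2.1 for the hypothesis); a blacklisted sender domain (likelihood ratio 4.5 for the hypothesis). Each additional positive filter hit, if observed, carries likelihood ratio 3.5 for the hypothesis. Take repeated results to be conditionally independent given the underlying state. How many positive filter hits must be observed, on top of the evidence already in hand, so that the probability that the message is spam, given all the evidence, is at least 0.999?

Prior odds = 0.014/0.986 = 7/493.
Combined Bayes factor of the evidence already in hand = 1.6 × 2.1 × 4.5 = 15.12.
Odds after that evidence = (7/493) × 15.12 = 2646/12325.
Target odds = 0.999/0.001 = 999.
Need 3.5ⁿ ≥ 999 ÷ (2646/12325) = 456025/98.
3.5⁶ = 1838.265625 falls short of 456025/98 but 3.5⁷ = 823543/128 reaches it, so n = 7.

7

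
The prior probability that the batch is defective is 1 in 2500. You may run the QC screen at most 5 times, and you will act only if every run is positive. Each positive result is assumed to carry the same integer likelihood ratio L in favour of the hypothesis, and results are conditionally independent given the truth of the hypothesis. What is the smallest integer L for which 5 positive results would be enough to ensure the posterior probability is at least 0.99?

12

Prior odds = 0.0004/0.9996 = 1/2499.
Target odds = 0.99/0.01 = 99.
Need L⁵ ≥ 99 ÷ (1/2499) = 247401.
11⁵ = 161051 < 247401 ≤ 248832 = 12⁵, so L = 12.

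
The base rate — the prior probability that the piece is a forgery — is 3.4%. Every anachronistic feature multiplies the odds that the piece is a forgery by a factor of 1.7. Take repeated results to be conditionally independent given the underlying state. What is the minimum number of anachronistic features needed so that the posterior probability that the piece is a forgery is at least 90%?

11

Prior odds = 0.034/0.966 = 17/483.
Likelihood ratio per anachronistic feature = 1.7.
Target odds: 0.9 ÷ 0.1 = 9.
Need (17/483) × 1.7ⁿ ≥ 9, i.e. 1.7ⁿ ≥ 4347/17.
1.7¹⁰ ≈201.599 falls short of 4347/17 but 1.7¹¹ ≈342.719 reaches it, so n = 11.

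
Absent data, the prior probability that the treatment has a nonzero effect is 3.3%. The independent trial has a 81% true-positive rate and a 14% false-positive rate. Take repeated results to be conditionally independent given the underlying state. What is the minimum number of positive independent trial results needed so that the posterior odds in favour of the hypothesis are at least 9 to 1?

4

Prior odds = 0.033/0.967 = 33/967.
Likelihood ratio of a positive result = 0.81/0.14 = 81/14.
Target odds = 9.
Require (81/14)ⁿ ≥ 9 ÷ (33/967) = 2901/11.
(81/14)³ = 531441/2744 falls short of 2901/11 but (81/14)⁴ = 43046721/38416 reaches it, so n = 4.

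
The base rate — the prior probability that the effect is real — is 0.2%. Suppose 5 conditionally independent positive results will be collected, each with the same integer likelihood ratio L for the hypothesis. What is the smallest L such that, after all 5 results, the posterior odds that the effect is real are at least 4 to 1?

5

Prior odds = 0.002/0.998 = 1/499.
Target odds = 4.
Need L⁵ ≥ 4 ÷ (1/499) = 1996.
4⁵ = 1024 < 1996 ≤ 3125 = 5⁵, so L = 5.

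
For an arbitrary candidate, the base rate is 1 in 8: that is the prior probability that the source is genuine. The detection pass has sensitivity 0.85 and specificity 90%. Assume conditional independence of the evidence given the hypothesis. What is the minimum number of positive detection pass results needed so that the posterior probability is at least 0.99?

Prior odds = 0.125/0.875 = 1/7.
False-positive rate = 1 − 0.9 = 0.1; likelihood ratio of a positive = 0.85/0.1 = 8.5.
Target posterior odds = 0.99/0.01 = 99.
Need (1/7) × 8.5ⁿ ≥ 99, i.e. 8.5ⁿ ≥ 693.
8.5³ = 614.125 falls short of 693 but 8.5⁴ = 5220.0625 reaches it, so n = 4.

4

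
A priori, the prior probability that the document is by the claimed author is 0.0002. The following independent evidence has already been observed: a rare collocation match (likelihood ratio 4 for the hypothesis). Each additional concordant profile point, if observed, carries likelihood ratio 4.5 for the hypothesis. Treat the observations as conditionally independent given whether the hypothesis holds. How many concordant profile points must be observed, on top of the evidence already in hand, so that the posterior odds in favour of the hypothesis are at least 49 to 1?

Prior odds = 0.0002/0.9998 = 1/4999.
Bayes factor of the evidence already in hand = 4.
Odds after that evidence = (1/4999) × 4 = 4/4999.
Target odds = 49.
Need 4.5ⁿ ≥ 49 ÷ (4/4999) = 61237.75.
4.5⁷ = 4782969/128 falls short of 61237.75 but 4.5⁸ = 43046721/256 reaches it, so n = 8.

8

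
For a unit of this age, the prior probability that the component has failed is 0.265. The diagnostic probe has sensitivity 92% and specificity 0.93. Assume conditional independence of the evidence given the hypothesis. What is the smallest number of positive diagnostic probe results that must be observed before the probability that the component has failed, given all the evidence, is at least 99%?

3

Prior odds = 0.265/0.735 = 53/147.
False-positive rate = 1 − 0.93 = 0.07; likelihood ratio of a positive = 0.92/0.07 = 92/7.
Target posterior odds = 0.99/0.01 = 99.
Require (92/7)ⁿ ≥ 99 ÷ (53/147) = 14553/53.
(92/7)² = 8464/49 falls short of 14553/53 but (92/7)³ = 778688/343 reaches it, so n = 3.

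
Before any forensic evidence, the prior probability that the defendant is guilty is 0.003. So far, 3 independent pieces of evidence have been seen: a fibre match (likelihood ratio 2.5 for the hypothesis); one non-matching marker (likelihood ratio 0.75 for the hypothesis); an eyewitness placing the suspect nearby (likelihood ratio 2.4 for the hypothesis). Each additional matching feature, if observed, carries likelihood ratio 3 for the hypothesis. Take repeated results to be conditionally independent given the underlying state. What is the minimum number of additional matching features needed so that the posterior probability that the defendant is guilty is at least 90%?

6

Prior odds = 0.003/0.997 = 3/997.
Combined Bayes factor of the evidence already in hand = 2.5 × 0.75 × 2.4 = 4.5.
Odds after that evidence = (3/997) × 4.5 = 27/1994.
Target odds = 0.9/0.1 = 9.
Need 3ⁿ ≥ 9 ÷ (27/1994) = 1994/3.
3⁵ = 243 falls short of 1994/3 but 3⁶ = 729 reaches it, so n = 6.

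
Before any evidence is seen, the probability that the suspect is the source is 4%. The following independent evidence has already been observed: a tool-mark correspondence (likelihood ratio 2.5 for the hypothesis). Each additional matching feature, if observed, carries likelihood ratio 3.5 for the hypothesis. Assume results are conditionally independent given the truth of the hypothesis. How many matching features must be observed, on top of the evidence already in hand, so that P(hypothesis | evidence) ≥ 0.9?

4

Prior odds = 0.04/0.96 = 1/24.
Bayes factor of the evidence already in hand = 2.5.
Odds after that evidence = (1/24) × 2.5 = 5/48.
Target odds = 0.9/0.1 = 9.
Need 3.5ⁿ ≥ 9 ÷ (5/48) = 86.4.
3.5³ = 42.875 falls short of 86.4 but 3.5⁴ = 150.0625 reaches it, so n = 4.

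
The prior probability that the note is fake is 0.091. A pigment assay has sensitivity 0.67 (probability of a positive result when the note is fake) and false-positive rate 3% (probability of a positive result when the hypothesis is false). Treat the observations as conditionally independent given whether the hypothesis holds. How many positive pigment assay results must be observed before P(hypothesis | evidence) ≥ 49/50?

Prior odds: 0.091 ÷ 0.909 = 91/909.
Likelihood ratio of a positive result = 0.67/0.03 = 67/3.
Target odds: 0.98 ÷ 0.02 = 49.
Need (91/909) × (67/3)ⁿ ≥ 49, i.e. (67/3)ⁿ ≥ 6363/13.
(67/3)¹ = 67/3 falls short of 6363/13 but (67/3)² = 4489/9 reaches it, so n = 2.

2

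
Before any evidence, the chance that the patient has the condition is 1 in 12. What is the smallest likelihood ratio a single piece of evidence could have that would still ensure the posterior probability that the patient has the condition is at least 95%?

Prior odds = (1/12)/(11/12) = 1/11.
Target odds = 0.95/0.05 = 19.
Required Bayes factor = 19 ÷ (1/11) = 209.

209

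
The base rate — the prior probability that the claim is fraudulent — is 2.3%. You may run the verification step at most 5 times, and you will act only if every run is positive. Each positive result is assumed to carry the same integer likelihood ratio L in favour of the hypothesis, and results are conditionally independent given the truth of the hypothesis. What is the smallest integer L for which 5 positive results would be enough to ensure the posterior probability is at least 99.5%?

Prior odds = 0.023/0.977 = 23/977.
Target odds = 0.995/0.005 = 199.
Need L⁵ ≥ 199 ÷ (23/977) = 194423/23.
6⁵ = 7776 < 194423/23 ≤ 16807 = 7⁵, so L = 7.

7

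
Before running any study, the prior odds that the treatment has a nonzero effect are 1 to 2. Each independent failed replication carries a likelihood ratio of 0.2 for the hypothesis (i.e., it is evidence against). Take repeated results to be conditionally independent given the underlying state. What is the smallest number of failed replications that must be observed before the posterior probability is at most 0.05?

2

Prior odds = 0.5.
Likelihood ratio per failed replication = 0.2.
Target odds: 0.05 ÷ 0.95 = 1/19.
Require 0.2ⁿ ≤ 1/19 ÷ 0.5 = 2/19.
0.2¹ = 0.2 is still above 2/19 but 0.2² = 0.04 is at or below it, so n = 2.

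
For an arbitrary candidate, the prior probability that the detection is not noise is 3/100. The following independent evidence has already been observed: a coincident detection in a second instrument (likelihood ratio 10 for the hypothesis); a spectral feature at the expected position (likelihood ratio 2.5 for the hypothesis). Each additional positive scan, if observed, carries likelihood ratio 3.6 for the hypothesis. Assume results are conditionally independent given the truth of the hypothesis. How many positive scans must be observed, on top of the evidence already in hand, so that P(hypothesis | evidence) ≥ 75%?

Prior odds = 0.03/0.97 = 3/97.
Combined Bayes factor of the evidence already in hand = 10 × 2.5 = 25.
Odds after that evidence = (3/97) × 25 = 75/97.
Target odds = 0.75/0.25 = 3.
Need 3.6ⁿ ≥ 3 ÷ (75/97) = 3.88.
3.6¹ = 3.6 falls short of 3.88 but 3.6² = 12.96 reaches it, so n = 2.

2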